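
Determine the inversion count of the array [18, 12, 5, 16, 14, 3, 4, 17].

Finding inversions in [18, 12, 5, 16, 14, 3, 4, 17]:

(0, 1): arr[0]=18 > arr[1]=12
(0, 2): arr[0]=18 > arr[2]=5
(0, 3): arr[0]=18 > arr[3]=16
(0, 4): arr[0]=18 > arr[4]=14
(0, 5): arr[0]=18 > arr[5]=3
(0, 6): arr[0]=18 > arr[6]=4
(0, 7): arr[0]=18 > arr[7]=17
(1, 2): arr[1]=12 > arr[2]=5
(1, 5): arr[1]=12 > arr[5]=3
(1, 6): arr[1]=12 > arr[6]=4
(2, 5): arr[2]=5 > arr[5]=3
(2, 6): arr[2]=5 > arr[6]=4
(3, 4): arr[3]=16 > arr[4]=14
(3, 5): arr[3]=16 > arr[5]=3
(3, 6): arr[3]=16 > arr[6]=4
(4, 5): arr[4]=14 > arr[5]=3
(4, 6): arr[4]=14 > arr[6]=4

Total inversions: 17

The array has 17 inversion(s): (0,1), (0,2), (0,3), (0,4), (0,5), (0,6), (0,7), (1,2), (1,5), (1,6), (2,5), (2,6), (3,4), (3,5), (3,6), (4,5), (4,6). Each pair (i,j) satisfies i < j and arr[i] > arr[j].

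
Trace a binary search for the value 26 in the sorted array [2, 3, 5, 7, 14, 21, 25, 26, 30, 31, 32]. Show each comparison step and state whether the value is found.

Binary search for 26 in [2, 3, 5, 7, 14, 21, 25, 26, 30, 31, 32]:

lo=0, hi=10, mid=5, arr[mid]=21 -> 21 < 26, search right half
lo=6, hi=10, mid=8, arr[mid]=30 -> 30 > 26, search left half
lo=6, hi=7, mid=6, arr[mid]=25 -> 25 < 26, search right half
lo=7, hi=7, mid=7, arr[mid]=26 -> Found target at index 7!

Binary search finds 26 at index 7 after 4 comparisons. The search repeatedly halves the search space by comparing with the middle element.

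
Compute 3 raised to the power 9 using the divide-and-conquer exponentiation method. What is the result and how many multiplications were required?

Computing 3^9 by squaring (build up from 3^1; each line after the first costs one multiplication):

3^1 = 3
3^2 = (3^1)^2 = 3^2 = 9
3^4 = (3^2)^2 = 9^2 = 81
3^8 = (3^4)^2 = 81^2 = 6561
3^9 = 3 * 3^8 = 3 * 6561 = 19683

Result: 19683
Multiplications needed: 4 (4 lines after 3^1)

3^9 = 19683. Using exponentiation by squaring, this requires 4 multiplications. The key idea: if the exponent is even, square the half-power; if odd, multiply by the base once.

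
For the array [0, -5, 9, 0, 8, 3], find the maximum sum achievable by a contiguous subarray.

Using Kadane's algorithm on [0, -5, 9, 0, 8, 3]:

Scanning through the array:
Position 1 (value -5): max_ending_here = -5, max_so_far = 0
Position 2 (value 9): max_ending_here = 9, max_so_far = 9
Position 3 (value 0): max_ending_here = 9, max_so_far = 9
Position 4 (value 8): max_ending_here = 17, max_so_far = 17
Position 5 (value 3): max_ending_here = 20, max_so_far = 20

Maximum subarray: [9, 0, 8, 3]
Maximum sum: 20

The maximum subarray is [9, 0, 8, 3] with sum 20. This subarray runs from index 2 to index 5.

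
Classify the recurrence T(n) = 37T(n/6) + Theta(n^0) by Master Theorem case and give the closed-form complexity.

Master Theorem for T(n) = 37T(n/6) + O(n^0):

a = 37, b = 6, c = 0
log_b(a) = log_6(37) = 2.0153

Case 1: c = 0 < log_6(37) = 2.0153
T(n) = O(n^(log_6 37))

For T(n) = 37T(n/6) + O(n^0): log_6(37) = 2.0153. This is Case 1 of the Master Theorem (c < log_b(a), work dominated by leaves), giving O(n^(log_6 37)).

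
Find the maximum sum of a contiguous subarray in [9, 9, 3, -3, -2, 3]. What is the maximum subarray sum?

Using Kadane's algorithm on [9, 9, 3, -3, -2, 3]:

Scanning through the array:
Position 1 (value 9): max_ending_here = 18, max_so_far = 18
Position 2 (value 3): max_ending_here = 21, max_so_far = 21
Position 3 (value -3): max_ending_here = 18, max_so_far = 21
Position 4 (value -2): max_ending_here = 16, max_so_far = 21
Position 5 (value 3): max_ending_here = 19, max_so_far = 21

Maximum subarray: [9, 9, 3]
Maximum sum: 21

The maximum subarray is [9, 9, 3] with sum 21. This subarray runs from index 0 to index 2.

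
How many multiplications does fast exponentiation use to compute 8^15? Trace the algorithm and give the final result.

Computing 8^15 by squaring (build up from 8^1; each line after the first costs one multiplication):

8^1 = 8
8^2 = (8^1)^2 = 8^2 = 64
8^3 = 8 * 8^2 = 8 * 64 = 512
8^6 = (8^3)^2 = 512^2 = 262144
8^7 = 8 * 8^6 = 8 * 262144 = 2097152
8^14 = (8^7)^2 = 2097152^2 = 4398046511104
8^15 = 8 * 8^14 = 8 * 4398046511104 = 35184372088832

Result: 35184372088832
Multiplications needed: 6 (6 lines after 8^1)

8^15 = 35184372088832. Using exponentiation by squaring, this requires 6 multiplications. The key idea: if the exponent is even, square the half-power; if odd, multiply by the base once.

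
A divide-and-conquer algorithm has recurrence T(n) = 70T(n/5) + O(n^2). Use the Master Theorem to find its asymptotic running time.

Master Theorem for T(n) = 70T(n/5) + O(n^2):

a = 70, b = 5, c = 2
log_b(a) = log_5(70) = 2.6397

Case 1: c = 2 < log_5(70) = 2.6397
T(n) = O(n^(log_5 70))

For T(n) = 70T(n/5) + O(n^2): log_5(70) = 2.6397. This is Case 1 of the Master Theorem (c < log_b(a), work dominated by leaves), giving O(n^(log_5 70)).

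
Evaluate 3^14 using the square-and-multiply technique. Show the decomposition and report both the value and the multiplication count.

Computing 3^14 by squaring (build up from 3^1; each line after the first costs one multiplication):

3^1 = 3
3^2 = (3^1)^2 = 3^2 = 9
3^3 = 3 * 3^2 = 3 * 9 = 27
3^6 = (3^3)^2 = 27^2 = 729
3^7 = 3 * 3^6 = 3 * 729 = 2187
3^14 = (3^7)^2 = 2187^2 = 4782969

Result: 4782969
Multiplications needed: 5 (5 lines after 3^1)

3^14 = 4782969. Using exponentiation by squaring, this requires 5 multiplications. The key idea: if the exponent is even, square the half-power; if odd, multiply by the base once.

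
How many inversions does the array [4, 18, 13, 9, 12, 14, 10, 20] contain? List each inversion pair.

Finding inversions in [4, 18, 13, 9, 12, 14, 10, 20]:

(1, 2): arr[1]=18 > arr[2]=13
(1, 3): arr[1]=18 > arr[3]=9
(1, 4): arr[1]=18 > arr[4]=12
(1, 5): arr[1]=18 > arr[5]=14
(1, 6): arr[1]=18 > arr[6]=10
(2, 3): arr[2]=13 > arr[3]=9
(2, 4): arr[2]=13 > arr[4]=12
(2, 6): arr[2]=13 > arr[6]=10
(4, 6): arr[4]=12 > arr[6]=10
(5, 6): arr[5]=14 > arr[6]=10

Total inversions: 10

The array has 10 inversion(s): (1,2), (1,3), (1,4), (1,5), (1,6), (2,3), (2,4), (2,6), (4,6), (5,6). Each pair (i,j) satisfies i < j and arr[i] > arr[j].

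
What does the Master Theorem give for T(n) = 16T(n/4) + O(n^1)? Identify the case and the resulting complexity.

Master Theorem for T(n) = 16T(n/4) + O(n^1):

a = 16, b = 4, c = 1
log_b(a) = log_4(16) = 2.0000

Case 1: c = 1 < log_4(16) = 2.0000
T(n) = O(n^(log_4 16)) = O(n^2)

For T(n) = 16T(n/4) + O(n^1): log_4(16) = 2.0000. This is Case 1 of the Master Theorem (c < log_b(a), work dominated by leaves), giving O(n^2).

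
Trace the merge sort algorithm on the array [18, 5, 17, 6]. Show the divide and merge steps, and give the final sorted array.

Merge sort trace:

Split: [18, 5, 17, 6] -> [18, 5] and [17, 6]
  Split: [18, 5] -> [18] and [5]
  Merge: [18] + [5] -> [5, 18]
  Split: [17, 6] -> [17] and [6]
  Merge: [17] + [6] -> [6, 17]
Merge: [5, 18] + [6, 17] -> [5, 6, 17, 18]

Final sorted array: [5, 6, 17, 18]

The merge sort proceeds by recursively splitting the array and merging sorted halves.
After all merges, the sorted array is [5, 6, 17, 18].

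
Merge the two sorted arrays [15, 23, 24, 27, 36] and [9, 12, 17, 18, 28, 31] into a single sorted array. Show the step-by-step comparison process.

Merging process:

Compare 15 vs 9: take 9 from right. Merged: [9]
Compare 15 vs 12: take 12 from right. Merged: [9, 12]
Compare 15 vs 17: take 15 from left. Merged: [9, 12, 15]
Compare 23 vs 17: take 17 from right. Merged: [9, 12, 15, 17]
Compare 23 vs 18: take 18 from right. Merged: [9, 12, 15, 17, 18]
Compare 23 vs 28: take 23 from left. Merged: [9, 12, 15, 17, 18, 23]
Compare 24 vs 28: take 24 from left. Merged: [9, 12, 15, 17, 18, 23, 24]
Compare 27 vs 28: take 27 from left. Merged: [9, 12, 15, 17, 18, 23, 24, 27]
Compare 36 vs 28: take 28 from right. Merged: [9, 12, 15, 17, 18, 23, 24, 27, 28]
Compare 36 vs 31: take 31 from right. Merged: [9, 12, 15, 17, 18, 23, 24, 27, 28, 31]
Append remaining from left: [36]. Merged: [9, 12, 15, 17, 18, 23, 24, 27, 28, 31, 36]

Final merged array: [9, 12, 15, 17, 18, 23, 24, 27, 28, 31, 36]
Total comparisons: 10

The merged array is [9, 12, 15, 17, 18, 23, 24, 27, 28, 31, 36], requiring 10 comparisons. The merge step runs in O(n) time where n is the total number of elements.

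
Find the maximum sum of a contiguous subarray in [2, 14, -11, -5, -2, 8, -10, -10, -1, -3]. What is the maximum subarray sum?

Using Kadane's algorithm on [2, 14, -11, -5, -2, 8, -10, -10, -1, -3]:

Scanning through the array:
Position 1 (value 14): max_ending_here = 16, max_so_far = 16
Position 2 (value -11): max_ending_here = 5, max_so_far = 16
Position 3 (value -5): max_ending_here = 0, max_so_far = 16
Position 4 (value -2): max_ending_here = -2, max_so_far = 16
Position 5 (value 8): max_ending_here = 8, max_so_far = 16
Position 6 (value -10): max_ending_here = -2, max_so_far = 16
Position 7 (value -10): max_ending_here = -10, max_so_far = 16
Position 8 (value -1): max_ending_here = -1, max_so_far = 16
Position 9 (value -3): max_ending_here = -3, max_so_far = 16

Maximum subarray: [2, 14]
Maximum sum: 16

The maximum subarray is [2, 14] with sum 16. This subarray runs from index 0 to index 1.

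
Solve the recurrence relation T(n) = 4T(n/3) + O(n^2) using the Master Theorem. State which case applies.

Master Theorem for T(n) = 4T(n/3) + O(n^2):

a = 4, b = 3, c = 2
log_b(a) = log_3(4) = 1.2619

Case 3: c = 2 > log_3(4) = 1.2619
T(n) = O(n^2) = O(n^2)

For T(n) = 4T(n/3) + O(n^2): log_3(4) = 1.2619. This is Case 3 of the Master Theorem (c > log_b(a), work dominated by root), giving O(n^2).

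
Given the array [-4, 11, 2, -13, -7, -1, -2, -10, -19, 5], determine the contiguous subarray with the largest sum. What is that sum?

Using Kadane's algorithm on [-4, 11, 2, -13, -7, -1, -2, -10, -19, 5]:

Scanning through the array:
Position 1 (value 11): max_ending_here = 11, max_so_far = 11
Position 2 (value 2): max_ending_here = 13, max_so_far = 13
Position 3 (value -13): max_ending_here = 0, max_so_far = 13
Position 4 (value -7): max_ending_here = -7, max_so_far = 13
Position 5 (value -1): max_ending_here = -1, max_so_far = 13
Position 6 (value -2): max_ending_here = -2, max_so_far = 13
Position 7 (value -10): max_ending_here = -10, max_so_far = 13
Position 8 (value -19): max_ending_here = -19, max_so_far = 13
Position 9 (value 5): max_ending_here = 5, max_so_far = 13

Maximum subarray: [11, 2]
Maximum sum: 13

The maximum subarray is [11, 2] with sum 13. This subarray runs from index 1 to index 2.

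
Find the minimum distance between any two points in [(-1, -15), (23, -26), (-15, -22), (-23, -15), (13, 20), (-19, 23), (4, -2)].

Computing all pairwise distances among 7 points:

d((-1, -15), (23, -26)) = 26.4008
d((-1, -15), (-15, -22)) = 15.6525
d((-1, -15), (-23, -15)) = 22.0
d((-1, -15), (13, 20)) = 37.6962
d((-1, -15), (-19, 23)) = 42.0476
d((-1, -15), (4, -2)) = 13.9284
d((23, -26), (-15, -22)) = 38.2099
d((23, -26), (-23, -15)) = 47.2969
d((23, -26), (13, 20)) = 47.0744
d((23, -26), (-19, 23)) = 64.5368
d((23, -26), (4, -2)) = 30.6105
d((-15, -22), (-23, -15)) = 10.6301 <-- minimum
d((-15, -22), (13, 20)) = 50.4777
d((-15, -22), (-19, 23)) = 45.1774
d((-15, -22), (4, -2)) = 27.5862
d((-23, -15), (13, 20)) = 50.2096
d((-23, -15), (-19, 23)) = 38.2099
d((-23, -15), (4, -2)) = 29.9666
d((13, 20), (-19, 23)) = 32.1403
d((13, 20), (4, -2)) = 23.7697
d((-19, 23), (4, -2)) = 33.9706

Closest pair: (-15, -22) and (-23, -15) with distance 10.6301

The closest pair is (-15, -22) and (-23, -15) with Euclidean distance 10.6301. For 7 points, brute-force pairwise comparison is shown above. For large n, the divide-and-conquer algorithm (sort by x, recurse on halves, check the dividing strip) achieves O(n log n).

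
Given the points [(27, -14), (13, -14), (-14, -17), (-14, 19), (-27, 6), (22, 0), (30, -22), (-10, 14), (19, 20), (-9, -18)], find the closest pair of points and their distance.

Computing all pairwise distances among 10 points:

d((27, -14), (13, -14)) = 14.0
d((27, -14), (-14, -17)) = 41.1096
d((27, -14), (-14, 19)) = 52.6308
d((27, -14), (-27, 6)) = 57.5847
d((27, -14), (22, 0)) = 14.8661
d((27, -14), (30, -22)) = 8.544
d((27, -14), (-10, 14)) = 46.4004
d((27, -14), (19, 20)) = 34.9285
d((27, -14), (-9, -18)) = 36.2215
d((13, -14), (-14, -17)) = 27.1662
d((13, -14), (-14, 19)) = 42.638
d((13, -14), (-27, 6)) = 44.7214
d((13, -14), (22, 0)) = 16.6433
d((13, -14), (30, -22)) = 18.7883
d((13, -14), (-10, 14)) = 36.2353
d((13, -14), (19, 20)) = 34.5254
d((13, -14), (-9, -18)) = 22.3607
d((-14, -17), (-14, 19)) = 36.0
d((-14, -17), (-27, 6)) = 26.4197
d((-14, -17), (22, 0)) = 39.8121
d((-14, -17), (30, -22)) = 44.2832
d((-14, -17), (-10, 14)) = 31.257
d((-14, -17), (19, 20)) = 49.5782
d((-14, -17), (-9, -18)) = 5.099 <-- minimum
d((-14, 19), (-27, 6)) = 18.3848
d((-14, 19), (22, 0)) = 40.7063
d((-14, 19), (30, -22)) = 60.1415
d((-14, 19), (-10, 14)) = 6.4031
d((-14, 19), (19, 20)) = 33.0151
d((-14, 19), (-9, -18)) = 37.3363
d((-27, 6), (22, 0)) = 49.366
d((-27, 6), (30, -22)) = 63.5059
d((-27, 6), (-10, 14)) = 18.7883
d((-27, 6), (19, 20)) = 48.0833
d((-27, 6), (-9, -18)) = 30.0
d((22, 0), (30, -22)) = 23.4094
d((22, 0), (-10, 14)) = 34.9285
d((22, 0), (19, 20)) = 20.2237
d((22, 0), (-9, -18)) = 35.8469
d((30, -22), (-10, 14)) = 53.8145
d((30, -22), (19, 20)) = 43.4166
d((30, -22), (-9, -18)) = 39.2046
d((-10, 14), (19, 20)) = 29.6142
d((-10, 14), (-9, -18)) = 32.0156
d((19, 20), (-9, -18)) = 47.2017

Closest pair: (-14, -17) and (-9, -18) with distance 5.099

The closest pair is (-14, -17) and (-9, -18) with Euclidean distance 5.099. For 10 points, brute-force pairwise comparison is shown above. For large n, the divide-and-conquer algorithm (sort by x, recurse on halves, check the dividing strip) achieves O(n log n).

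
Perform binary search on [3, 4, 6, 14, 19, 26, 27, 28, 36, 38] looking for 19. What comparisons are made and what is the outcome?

Binary search for 19 in [3, 4, 6, 14, 19, 26, 27, 28, 36, 38]:

lo=0, hi=9, mid=4, arr[mid]=19 -> Found target at index 4!

Binary search finds 19 at index 4 after 1 comparisons. The search repeatedly halves the search space by comparing with the middle element.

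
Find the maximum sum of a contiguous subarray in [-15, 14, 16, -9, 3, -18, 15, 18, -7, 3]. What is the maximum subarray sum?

Using Kadane's algorithm on [-15, 14, 16, -9, 3, -18, 15, 18, -7, 3]:

Scanning through the array:
Position 1 (value 14): max_ending_here = 14, max_so_far = 14
Position 2 (value 16): max_ending_here = 30, max_so_far = 30
Position 3 (value -9): max_ending_here = 21, max_so_far = 30
Position 4 (value 3): max_ending_here = 24, max_so_far = 30
Position 5 (value -18): max_ending_here = 6, max_so_far = 30
Position 6 (value 15): max_ending_here = 21, max_so_far = 30
Position 7 (value 18): max_ending_here = 39, max_so_far = 39
Position 8 (value -7): max_ending_here = 32, max_so_far = 39
Position 9 (value 3): max_ending_here = 35, max_so_far = 39

Maximum subarray: [14, 16, -9, 3, -18, 15, 18]
Maximum sum: 39

The maximum subarray is [14, 16, -9, 3, -18, 15, 18] with sum 39. This subarray runs from index 1 to index 7.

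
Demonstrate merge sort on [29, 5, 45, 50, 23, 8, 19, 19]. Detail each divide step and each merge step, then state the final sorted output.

Merge sort trace:

Split: [29, 5, 45, 50, 23, 8, 19, 19] -> [29, 5, 45, 50] and [23, 8, 19, 19]
  Split: [29, 5, 45, 50] -> [29, 5] and [45, 50]
    Split: [29, 5] -> [29] and [5]
    Merge: [29] + [5] -> [5, 29]
    Split: [45, 50] -> [45] and [50]
    Merge: [45] + [50] -> [45, 50]
  Merge: [5, 29] + [45, 50] -> [5, 29, 45, 50]
  Split: [23, 8, 19, 19] -> [23, 8] and [19, 19]
    Split: [23, 8] -> [23] and [8]
    Merge: [23] + [8] -> [8, 23]
    Split: [19, 19] -> [19] and [19]
    Merge: [19] + [19] -> [19, 19]
  Merge: [8, 23] + [19, 19] -> [8, 19, 19, 23]
Merge: [5, 29, 45, 50] + [8, 19, 19, 23] -> [5, 8, 19, 19, 23, 29, 45, 50]

Final sorted array: [5, 8, 19, 19, 23, 29, 45, 50]

The merge sort proceeds by recursively splitting the array and merging sorted halves.
After all merges, the sorted array is [5, 8, 19, 19, 23, 29, 45, 50].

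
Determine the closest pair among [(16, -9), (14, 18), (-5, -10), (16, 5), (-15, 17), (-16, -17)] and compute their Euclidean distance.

Computing all pairwise distances among 6 points:

d((16, -9), (14, 18)) = 27.074
d((16, -9), (-5, -10)) = 21.0238
d((16, -9), (16, 5)) = 14.0
d((16, -9), (-15, 17)) = 40.4599
d((16, -9), (-16, -17)) = 32.9848
d((14, 18), (-5, -10)) = 33.8378
d((14, 18), (16, 5)) = 13.1529
d((14, 18), (-15, 17)) = 29.0172
d((14, 18), (-16, -17)) = 46.0977
d((-5, -10), (16, 5)) = 25.807
d((-5, -10), (-15, 17)) = 28.7924
d((-5, -10), (-16, -17)) = 13.0384 <-- minimum
d((16, 5), (-15, 17)) = 33.2415
d((16, 5), (-16, -17)) = 38.833
d((-15, 17), (-16, -17)) = 34.0147

Closest pair: (-5, -10) and (-16, -17) with distance 13.0384

The closest pair is (-5, -10) and (-16, -17) with Euclidean distance 13.0384. For 6 points, brute-force pairwise comparison is shown above. For large n, the divide-and-conquer algorithm (sort by x, recurse on halves, check the dividing strip) achieves O(n log n).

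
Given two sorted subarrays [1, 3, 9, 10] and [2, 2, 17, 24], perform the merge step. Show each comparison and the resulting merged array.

Merging process:

Compare 1 vs 2: take 1 from left. Merged: [1]
Compare 3 vs 2: take 2 from right. Merged: [1, 2]
Compare 3 vs 2: take 2 from right. Merged: [1, 2, 2]
Compare 3 vs 17: take 3 from left. Merged: [1, 2, 2, 3]
Compare 9 vs 17: take 9 from left. Merged: [1, 2, 2, 3, 9]
Compare 10 vs 17: take 10 from left. Merged: [1, 2, 2, 3, 9, 10]
Append remaining from right: [17, 24]. Merged: [1, 2, 2, 3, 9, 10, 17, 24]

Final merged array: [1, 2, 2, 3, 9, 10, 17, 24]
Total comparisons: 6

The merged array is [1, 2, 2, 3, 9, 10, 17, 24], requiring 6 comparisons. The merge step runs in O(n) time where n is the total number of elements.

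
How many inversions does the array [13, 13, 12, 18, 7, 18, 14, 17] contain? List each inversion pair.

Finding inversions in [13, 13, 12, 18, 7, 18, 14, 17]:

(0, 2): arr[0]=13 > arr[2]=12
(0, 4): arr[0]=13 > arr[4]=7
(1, 2): arr[1]=13 > arr[2]=12
(1, 4): arr[1]=13 > arr[4]=7
(2, 4): arr[2]=12 > arr[4]=7
(3, 4): arr[3]=18 > arr[4]=7
(3, 6): arr[3]=18 > arr[6]=14
(3, 7): arr[3]=18 > arr[7]=17
(5, 6): arr[5]=18 > arr[6]=14
(5, 7): arr[5]=18 > arr[7]=17

Total inversions: 10

The array has 10 inversion(s): (0,2), (0,4), (1,2), (1,4), (2,4), (3,4), (3,6), (3,7), (5,6), (5,7). Each pair (i,j) satisfies i < j and arr[i] > arr[j].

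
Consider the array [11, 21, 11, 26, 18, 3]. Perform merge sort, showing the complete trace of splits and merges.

Merge sort trace:

Split: [11, 21, 11, 26, 18, 3] -> [11, 21, 11] and [26, 18, 3]
  Split: [11, 21, 11] -> [11] and [21, 11]
    Split: [21, 11] -> [21] and [11]
    Merge: [21] + [11] -> [11, 21]
  Merge: [11] + [11, 21] -> [11, 11, 21]
  Split: [26, 18, 3] -> [26] and [18, 3]
    Split: [18, 3] -> [18] and [3]
    Merge: [18] + [3] -> [3, 18]
  Merge: [26] + [3, 18] -> [3, 18, 26]
Merge: [11, 11, 21] + [3, 18, 26] -> [3, 11, 11, 18, 21, 26]

Final sorted array: [3, 11, 11, 18, 21, 26]

The merge sort proceeds by recursively splitting the array and merging sorted halves.
After all merges, the sorted array is [3, 11, 11, 18, 21, 26].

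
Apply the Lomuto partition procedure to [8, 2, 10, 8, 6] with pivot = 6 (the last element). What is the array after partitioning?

Lomuto partition with pivot = 6:

Initial array: [8, 2, 10, 8, 6]

arr[0]=8 > 6: no swap
arr[1]=2 <= 6: swap with position 0, array becomes [2, 8, 10, 8, 6]
arr[2]=10 > 6: no swap
arr[3]=8 > 6: no swap

Place pivot at position 1: [2, 6, 10, 8, 8]
Pivot position: 1

After partitioning with pivot 6, the array becomes [2, 6, 10, 8, 8]. The pivot is placed at index 1. All elements to the left of the pivot are <= 6, and all elements to the right are > 6.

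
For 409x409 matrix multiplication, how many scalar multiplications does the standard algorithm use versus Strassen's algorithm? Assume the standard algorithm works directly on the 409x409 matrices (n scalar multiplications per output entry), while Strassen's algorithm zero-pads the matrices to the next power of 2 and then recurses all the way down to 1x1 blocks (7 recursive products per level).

Matrix multiplication for 409x409 matrices:

Strassen's algorithm requires power-of-2 dimensions. Pad 409x409 to 512x512 (next power of 2).

Standard algorithm: 409^3 = 68417929 multiplications
Strassen's algorithm: 7^(log2(512)) = 7^9 = 40353607 multiplications
Savings: 68417929 - 40353607 = 28064322 multiplications

Standard: 68417929 multiplications (409^3). Strassen: 40353607 multiplications (7^9, after padding to 512x512). Strassen reduces 8 recursive multiplications to 7 at each level.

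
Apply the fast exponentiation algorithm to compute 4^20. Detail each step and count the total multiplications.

Computing 4^20 by squaring (build up from 4^1; each line after the first costs one multiplication):

4^1 = 4
4^2 = (4^1)^2 = 4^2 = 16
4^4 = (4^2)^2 = 16^2 = 256
4^5 = 4 * 4^4 = 4 * 256 = 1024
4^10 = (4^5)^2 = 1024^2 = 1048576
4^20 = (4^10)^2 = 1048576^2 = 1099511627776

Result: 1099511627776
Multiplications needed: 5 (5 lines after 4^1)

4^20 = 1099511627776. Using exponentiation by squaring, this requires 5 multiplications. The key idea: if the exponent is even, square the half-power; if odd, multiply by the base once.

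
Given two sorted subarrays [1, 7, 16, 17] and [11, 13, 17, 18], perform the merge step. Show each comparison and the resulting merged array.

Merging process:

Compare 1 vs 11: take 1 from left. Merged: [1]
Compare 7 vs 11: take 7 from left. Merged: [1, 7]
Compare 16 vs 11: take 11 from right. Merged: [1, 7, 11]
Compare 16 vs 13: take 13 from right. Merged: [1, 7, 11, 13]
Compare 16 vs 17: take 16 from left. Merged: [1, 7, 11, 13, 16]
Compare 17 vs 17: take 17 from left. Merged: [1, 7, 11, 13, 16, 17]
Append remaining from right: [17, 18]. Merged: [1, 7, 11, 13, 16, 17, 17, 18]

Final merged array: [1, 7, 11, 13, 16, 17, 17, 18]
Total comparisons: 6

The merged array is [1, 7, 11, 13, 16, 17, 17, 18], requiring 6 comparisons. The merge step runs in O(n) time where n is the total number of elements.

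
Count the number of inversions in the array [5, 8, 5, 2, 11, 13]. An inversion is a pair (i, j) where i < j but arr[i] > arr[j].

Finding inversions in [5, 8, 5, 2, 11, 13]:

(0, 3): arr[0]=5 > arr[3]=2
(1, 2): arr[1]=8 > arr[2]=5
(1, 3): arr[1]=8 > arr[3]=2
(2, 3): arr[2]=5 > arr[3]=2

Total inversions: 4

The array has 4 inversion(s): (0,3), (1,2), (1,3), (2,3). Each pair (i,j) satisfies i < j and arr[i] > arr[j].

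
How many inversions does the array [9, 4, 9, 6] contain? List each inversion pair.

Finding inversions in [9, 4, 9, 6]:

(0, 1): arr[0]=9 > arr[1]=4
(0, 3): arr[0]=9 > arr[3]=6
(2, 3): arr[2]=9 > arr[3]=6

Total inversions: 3

The array has 3 inversion(s): (0,1), (0,3), (2,3). Each pair (i,j) satisfies i < j and arr[i] > arr[j].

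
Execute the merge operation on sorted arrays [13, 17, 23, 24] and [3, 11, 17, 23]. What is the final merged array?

Merging process:

Compare 13 vs 3: take 3 from right. Merged: [3]
Compare 13 vs 11: take 11 from right. Merged: [3, 11]
Compare 13 vs 17: take 13 from left. Merged: [3, 11, 13]
Compare 17 vs 17: take 17 from left. Merged: [3, 11, 13, 17]
Compare 23 vs 17: take 17 from right. Merged: [3, 11, 13, 17, 17]
Compare 23 vs 23: take 23 from left. Merged: [3, 11, 13, 17, 17, 23]
Compare 24 vs 23: take 23 from right. Merged: [3, 11, 13, 17, 17, 23, 23]
Append remaining from left: [24]. Merged: [3, 11, 13, 17, 17, 23, 23, 24]

Final merged array: [3, 11, 13, 17, 17, 23, 23, 24]
Total comparisons: 7

The merged array is [3, 11, 13, 17, 17, 23, 23, 24], requiring 7 comparisons. The merge step runs in O(n) time where n is the total number of elements.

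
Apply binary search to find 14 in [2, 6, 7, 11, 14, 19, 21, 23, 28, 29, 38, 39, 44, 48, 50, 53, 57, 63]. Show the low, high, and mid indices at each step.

Binary search for 14 in [2, 6, 7, 11, 14, 19, 21, 23, 28, 29, 38, 39, 44, 48, 50, 53, 57, 63]:

lo=0, hi=17, mid=8, arr[mid]=28 -> 28 > 14, search left half
lo=0, hi=7, mid=3, arr[mid]=11 -> 11 < 14, search right half
lo=4, hi=7, mid=5, arr[mid]=19 -> 19 > 14, search left half
lo=4, hi=4, mid=4, arr[mid]=14 -> Found target at index 4!

Binary search finds 14 at index 4 after 4 comparisons. The search repeatedly halves the search space by comparing with the middle element.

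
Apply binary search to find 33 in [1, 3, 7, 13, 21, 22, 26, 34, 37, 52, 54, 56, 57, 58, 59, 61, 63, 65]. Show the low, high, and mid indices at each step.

Binary search for 33 in [1, 3, 7, 13, 21, 22, 26, 34, 37, 52, 54, 56, 57, 58, 59, 61, 63, 65]:

lo=0, hi=17, mid=8, arr[mid]=37 -> 37 > 33, search left half
lo=0, hi=7, mid=3, arr[mid]=13 -> 13 < 33, search right half
lo=4, hi=7, mid=5, arr[mid]=22 -> 22 < 33, search right half
lo=6, hi=7, mid=6, arr[mid]=26 -> 26 < 33, search right half
lo=7, hi=7, mid=7, arr[mid]=34 -> 34 > 33, search left half
lo=7 > hi=6, target 33 not found

Binary search determines that 33 is not in the array after 5 comparisons. The search space was exhausted without finding the target.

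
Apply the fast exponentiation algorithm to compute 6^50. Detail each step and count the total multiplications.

Computing 6^50 by squaring (build up from 6^1; each line after the first costs one multiplication):

6^1 = 6
6^2 = (6^1)^2 = 6^2 = 36
6^3 = 6 * 6^2 = 6 * 36 = 216
6^6 = (6^3)^2 = 216^2 = 46656
6^12 = (6^6)^2 = 46656^2 = 2176782336
6^24 = (6^12)^2 = 2176782336^2 = 4738381338321616896
6^25 = 6 * 6^24 = 6 * 4738381338321616896 = 28430288029929701376
6^50 = (6^25)^2 = 28430288029929701376^2 = 808281277464764060643139600456536293376

Result: 808281277464764060643139600456536293376
Multiplications needed: 7 (7 lines after 6^1)

6^50 = 808281277464764060643139600456536293376. Using exponentiation by squaring, this requires 7 multiplications. The key idea: if the exponent is even, square the half-power; if odd, multiply by the base once.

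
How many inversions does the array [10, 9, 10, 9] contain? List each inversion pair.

Finding inversions in [10, 9, 10, 9]:

(0, 1): arr[0]=10 > arr[1]=9
(0, 3): arr[0]=10 > arr[3]=9
(2, 3): arr[2]=10 > arr[3]=9

Total inversions: 3

The array has 3 inversion(s): (0,1), (0,3), (2,3). Each pair (i,j) satisfies i < j and arr[i] > arr[j].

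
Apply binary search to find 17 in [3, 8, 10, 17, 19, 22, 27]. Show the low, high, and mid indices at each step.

Binary search for 17 in [3, 8, 10, 17, 19, 22, 27]:

lo=0, hi=6, mid=3, arr[mid]=17 -> Found target at index 3!

Binary search finds 17 at index 3 after 1 comparisons. The search repeatedly halves the search space by comparing with the middle element.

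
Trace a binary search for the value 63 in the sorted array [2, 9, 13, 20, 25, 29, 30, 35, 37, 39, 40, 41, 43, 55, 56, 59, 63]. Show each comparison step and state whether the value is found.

Binary search for 63 in [2, 9, 13, 20, 25, 29, 30, 35, 37, 39, 40, 41, 43, 55, 56, 59, 63]:

lo=0, hi=16, mid=8, arr[mid]=37 -> 37 < 63, search right half
lo=9, hi=16, mid=12, arr[mid]=43 -> 43 < 63, search right half
lo=13, hi=16, mid=14, arr[mid]=56 -> 56 < 63, search right half
lo=15, hi=16, mid=15, arr[mid]=59 -> 59 < 63, search right half
lo=16, hi=16, mid=16, arr[mid]=63 -> Found target at index 16!

Binary search finds 63 at index 16 after 5 comparisons. The search repeatedly halves the search space by comparing with the middle element.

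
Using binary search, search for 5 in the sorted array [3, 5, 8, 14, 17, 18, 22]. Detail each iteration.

Binary search for 5 in [3, 5, 8, 14, 17, 18, 22]:

lo=0, hi=6, mid=3, arr[mid]=14 -> 14 > 5, search left half
lo=0, hi=2, mid=1, arr[mid]=5 -> Found target at index 1!

Binary search finds 5 at index 1 after 2 comparisons. The search repeatedly halves the search space by comparing with the middle element.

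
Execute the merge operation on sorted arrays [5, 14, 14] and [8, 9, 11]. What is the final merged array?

Merging process:

Compare 5 vs 8: take 5 from left. Merged: [5]
Compare 14 vs 8: take 8 from right. Merged: [5, 8]
Compare 14 vs 9: take 9 from right. Merged: [5, 8, 9]
Compare 14 vs 11: take 11 from right. Merged: [5, 8, 9, 11]
Append remaining from left: [14, 14]. Merged: [5, 8, 9, 11, 14, 14]

Final merged array: [5, 8, 9, 11, 14, 14]
Total comparisons: 4

The merged array is [5, 8, 9, 11, 14, 14], requiring 4 comparisons. The merge step runs in O(n) time where n is the total number of elements.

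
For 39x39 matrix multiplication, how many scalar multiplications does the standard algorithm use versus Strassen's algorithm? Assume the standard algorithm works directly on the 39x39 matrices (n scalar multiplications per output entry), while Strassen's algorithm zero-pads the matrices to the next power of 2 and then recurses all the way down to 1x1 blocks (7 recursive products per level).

Matrix multiplication for 39x39 matrices:

Strassen's algorithm requires power-of-2 dimensions. Pad 39x39 to 64x64 (next power of 2).

Standard algorithm: 39^3 = 59319 multiplications
Strassen's algorithm: 7^(log2(64)) = 7^6 = 117649 multiplications
Difference: 59319 - 117649 = -58330 (Strassen uses MORE here due to padding overhead — for small or just-over-power-of-2 n, padding can outweigh the per-level savings)

Standard: 59319 multiplications (39^3). Strassen: 117649 multiplications (7^6, after padding to 64x64). Strassen reduces 8 recursive multiplications to 7 at each level.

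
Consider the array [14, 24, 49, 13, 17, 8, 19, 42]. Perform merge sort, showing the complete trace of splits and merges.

Merge sort trace:

Split: [14, 24, 49, 13, 17, 8, 19, 42] -> [14, 24, 49, 13] and [17, 8, 19, 42]
  Split: [14, 24, 49, 13] -> [14, 24] and [49, 13]
    Split: [14, 24] -> [14] and [24]
    Merge: [14] + [24] -> [14, 24]
    Split: [49, 13] -> [49] and [13]
    Merge: [49] + [13] -> [13, 49]
  Merge: [14, 24] + [13, 49] -> [13, 14, 24, 49]
  Split: [17, 8, 19, 42] -> [17, 8] and [19, 42]
    Split: [17, 8] -> [17] and [8]
    Merge: [17] + [8] -> [8, 17]
    Split: [19, 42] -> [19] and [42]
    Merge: [19] + [42] -> [19, 42]
  Merge: [8, 17] + [19, 42] -> [8, 17, 19, 42]
Merge: [13, 14, 24, 49] + [8, 17, 19, 42] -> [8, 13, 14, 17, 19, 24, 42, 49]

Final sorted array: [8, 13, 14, 17, 19, 24, 42, 49]

The merge sort proceeds by recursively splitting the array and merging sorted halves.
After all merges, the sorted array is [8, 13, 14, 17, 19, 24, 42, 49].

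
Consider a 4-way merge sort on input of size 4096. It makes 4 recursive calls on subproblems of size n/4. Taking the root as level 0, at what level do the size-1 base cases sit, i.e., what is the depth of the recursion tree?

For divide and conquer with division factor 4:

Problem sizes at each level:
Level 0: 4096
Level 1: 1024
Level 2: 256
Level 3: 64
Level 4: 16
Level 5: 4
Level 6: 1

The root is level 0 and the size-1 base case is level 6 (the tree spans levels 0 through 6, i.e. 7 levels counting the root), so the depth is the number of divisions: log_4(4096) = 6

The recursion tree depth is log_4(4096) = 6. At each level, the problem size is divided by 4, so it takes 6 divisions to reduce to a base case of size 1. The algorithm makes 4 recursive calls at each level.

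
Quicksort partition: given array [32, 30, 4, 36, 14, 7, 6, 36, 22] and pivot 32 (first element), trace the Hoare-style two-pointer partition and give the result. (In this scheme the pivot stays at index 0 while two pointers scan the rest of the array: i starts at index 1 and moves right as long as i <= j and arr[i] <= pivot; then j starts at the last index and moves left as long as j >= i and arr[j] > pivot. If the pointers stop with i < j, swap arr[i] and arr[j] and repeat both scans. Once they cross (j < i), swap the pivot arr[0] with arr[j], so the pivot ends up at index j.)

Hoare-style two-pointer partition with pivot = 32:

Initial array: [32, 30, 4, 36, 14, 7, 6, 36, 22]

Pointers start at i = 1, j = 8.
i stops at index 3 (arr[3]=36 > 32), j stops at index 8 (arr[8]=22 <= 32): swap arr[3] and arr[8], array becomes [32, 30, 4, 22, 14, 7, 6, 36, 36]
i ends at 7, j ends at 6: the pointers have crossed (j < i), so scanning stops.

Swap pivot arr[0] with arr[6] to place pivot at position 6: [6, 30, 4, 22, 14, 7, 32, 36, 36]
Pivot position: 6

After partitioning with pivot 32, the array becomes [6, 30, 4, 22, 14, 7, 32, 36, 36]. The pivot is placed at index 6. All elements to the left of the pivot are <= 32, and all elements to the right are > 32.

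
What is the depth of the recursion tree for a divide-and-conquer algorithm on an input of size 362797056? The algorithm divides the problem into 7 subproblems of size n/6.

For divide and conquer with division factor 6:

Problem sizes at each level:
Level 0: 362797056
Level 1: 60466176
Level 2: 10077696
Level 3: 1679616
Level 4: 279936
Level 5: 46656
Level 6: 7776
Level 7: 1296
Level 8: 216
Level 9: 36
Level 10: 6
Level 11: 1

The root is level 0 and the size-1 base case is level 11 (the tree spans levels 0 through 11, i.e. 12 levels counting the root), so the depth is the number of divisions: log_6(362797056) = 11

The recursion tree depth is log_6(362797056) = 11. At each level, the problem size is divided by 6, so it takes 11 divisions to reduce to a base case of size 1. The algorithm makes 7 recursive calls at each level.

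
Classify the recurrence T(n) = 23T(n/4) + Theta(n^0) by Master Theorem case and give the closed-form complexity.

Master Theorem for T(n) = 23T(n/4) + O(n^0):

a = 23, b = 4, c = 0
log_b(a) = log_4(23) = 2.2618

Case 1: c = 0 < log_4(23) = 2.2618
T(n) = O(n^(log_4 23))

For T(n) = 23T(n/4) + O(n^0): log_4(23) = 2.2618. This is Case 1 of the Master Theorem (c < log_b(a), work dominated by leaves), giving O(n^(log_4 23)).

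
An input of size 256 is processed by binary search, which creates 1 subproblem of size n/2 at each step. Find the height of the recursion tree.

For divide and conquer with division factor 2:

Problem sizes at each level:
Level 0: 256
Level 1: 128
Level 2: 64
Level 3: 32
Level 4: 16
Level 5: 8
Level 6: 4
Level 7: 2
Level 8: 1

The root is level 0 and the size-1 base case is level 8 (the tree spans levels 0 through 8, i.e. 9 levels counting the root), so the depth is the number of divisions: log_2(256) = 8

The recursion tree depth is log_2(256) = 8. At each level, the problem size is divided by 2, so it takes 8 divisions to reduce to a base case of size 1. The algorithm makes 1 recursive call at each level.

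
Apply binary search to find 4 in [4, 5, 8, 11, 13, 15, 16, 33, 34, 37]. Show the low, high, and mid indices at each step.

Binary search for 4 in [4, 5, 8, 11, 13, 15, 16, 33, 34, 37]:

lo=0, hi=9, mid=4, arr[mid]=13 -> 13 > 4, search left half
lo=0, hi=3, mid=1, arr[mid]=5 -> 5 > 4, search left half
lo=0, hi=0, mid=0, arr[mid]=4 -> Found target at index 0!

Binary search finds 4 at index 0 after 3 comparisons. The search repeatedly halves the search space by comparing with the middle element.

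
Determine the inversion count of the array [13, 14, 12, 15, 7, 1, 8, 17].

Finding inversions in [13, 14, 12, 15, 7, 1, 8, 17]:

(0, 2): arr[0]=13 > arr[2]=12
(0, 4): arr[0]=13 > arr[4]=7
(0, 5): arr[0]=13 > arr[5]=1
(0, 6): arr[0]=13 > arr[6]=8
(1, 2): arr[1]=14 > arr[2]=12
(1, 4): arr[1]=14 > arr[4]=7
(1, 5): arr[1]=14 > arr[5]=1
(1, 6): arr[1]=14 > arr[6]=8
(2, 4): arr[2]=12 > arr[4]=7
(2, 5): arr[2]=12 > arr[5]=1
(2, 6): arr[2]=12 > arr[6]=8
(3, 4): arr[3]=15 > arr[4]=7
(3, 5): arr[3]=15 > arr[5]=1
(3, 6): arr[3]=15 > arr[6]=8
(4, 5): arr[4]=7 > arr[5]=1

Total inversions: 15

The array has 15 inversion(s): (0,2), (0,4), (0,5), (0,6), (1,2), (1,4), (1,5), (1,6), (2,4), (2,5), (2,6), (3,4), (3,5), (3,6), (4,5). Each pair (i,j) satisfies i < j and arr[i] > arr[j].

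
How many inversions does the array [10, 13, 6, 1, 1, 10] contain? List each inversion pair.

Finding inversions in [10, 13, 6, 1, 1, 10]:

(0, 2): arr[0]=10 > arr[2]=6
(0, 3): arr[0]=10 > arr[3]=1
(0, 4): arr[0]=10 > arr[4]=1
(1, 2): arr[1]=13 > arr[2]=6
(1, 3): arr[1]=13 > arr[3]=1
(1, 4): arr[1]=13 > arr[4]=1
(1, 5): arr[1]=13 > arr[5]=10
(2, 3): arr[2]=6 > arr[3]=1
(2, 4): arr[2]=6 > arr[4]=1

Total inversions: 9

The array has 9 inversion(s): (0,2), (0,3), (0,4), (1,2), (1,3), (1,4), (1,5), (2,3), (2,4). Each pair (i,j) satisfies i < j and arr[i] > arr[j].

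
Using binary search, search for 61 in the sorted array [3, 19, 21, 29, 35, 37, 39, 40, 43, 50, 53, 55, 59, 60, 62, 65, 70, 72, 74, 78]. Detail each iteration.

Binary search for 61 in [3, 19, 21, 29, 35, 37, 39, 40, 43, 50, 53, 55, 59, 60, 62, 65, 70, 72, 74, 78]:

lo=0, hi=19, mid=9, arr[mid]=50 -> 50 < 61, search right half
lo=10, hi=19, mid=14, arr[mid]=62 -> 62 > 61, search left half
lo=10, hi=13, mid=11, arr[mid]=55 -> 55 < 61, search right half
lo=12, hi=13, mid=12, arr[mid]=59 -> 59 < 61, search right half
lo=13, hi=13, mid=13, arr[mid]=60 -> 60 < 61, search right half
lo=14 > hi=13, target 61 not found

Binary search determines that 61 is not in the array after 5 comparisons. The search space was exhausted without finding the target.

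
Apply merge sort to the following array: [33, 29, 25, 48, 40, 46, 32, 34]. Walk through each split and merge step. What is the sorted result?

Merge sort trace:

Split: [33, 29, 25, 48, 40, 46, 32, 34] -> [33, 29, 25, 48] and [40, 46, 32, 34]
  Split: [33, 29, 25, 48] -> [33, 29] and [25, 48]
    Split: [33, 29] -> [33] and [29]
    Merge: [33] + [29] -> [29, 33]
    Split: [25, 48] -> [25] and [48]
    Merge: [25] + [48] -> [25, 48]
  Merge: [29, 33] + [25, 48] -> [25, 29, 33, 48]
  Split: [40, 46, 32, 34] -> [40, 46] and [32, 34]
    Split: [40, 46] -> [40] and [46]
    Merge: [40] + [46] -> [40, 46]
    Split: [32, 34] -> [32] and [34]
    Merge: [32] + [34] -> [32, 34]
  Merge: [40, 46] + [32, 34] -> [32, 34, 40, 46]
Merge: [25, 29, 33, 48] + [32, 34, 40, 46] -> [25, 29, 32, 33, 34, 40, 46, 48]

Final sorted array: [25, 29, 32, 33, 34, 40, 46, 48]

The merge sort proceeds by recursively splitting the array and merging sorted halves.
After all merges, the sorted array is [25, 29, 32, 33, 34, 40, 46, 48].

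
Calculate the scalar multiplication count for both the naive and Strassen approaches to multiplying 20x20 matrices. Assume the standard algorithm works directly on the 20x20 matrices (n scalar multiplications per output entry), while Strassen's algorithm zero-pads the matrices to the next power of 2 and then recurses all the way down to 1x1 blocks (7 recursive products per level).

Matrix multiplication for 20x20 matrices:

Strassen's algorithm requires power-of-2 dimensions. Pad 20x20 to 32x32 (next power of 2).

Standard algorithm: 20^3 = 8000 multiplications
Strassen's algorithm: 7^(log2(32)) = 7^5 = 16807 multiplications
Difference: 8000 - 16807 = -8807 (Strassen uses MORE here due to padding overhead — for small or just-over-power-of-2 n, padding can outweigh the per-level savings)

Standard: 8000 multiplications (20^3). Strassen: 16807 multiplications (7^5, after padding to 32x32). Strassen reduces 8 recursive multiplications to 7 at each level.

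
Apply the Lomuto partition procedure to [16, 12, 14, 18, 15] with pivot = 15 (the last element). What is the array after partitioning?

Lomuto partition with pivot = 15:

Initial array: [16, 12, 14, 18, 15]

arr[0]=16 > 15: no swap
arr[1]=12 <= 15: swap with position 0, array becomes [12, 16, 14, 18, 15]
arr[2]=14 <= 15: swap with position 1, array becomes [12, 14, 16, 18, 15]
arr[3]=18 > 15: no swap

Place pivot at position 2: [12, 14, 15, 18, 16]
Pivot position: 2

After partitioning with pivot 15, the array becomes [12, 14, 15, 18, 16]. The pivot is placed at index 2. All elements to the left of the pivot are <= 15, and all elements to the right are > 15.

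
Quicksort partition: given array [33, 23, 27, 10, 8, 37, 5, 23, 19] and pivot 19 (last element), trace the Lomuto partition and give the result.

Lomuto partition with pivot = 19:

Initial array: [33, 23, 27, 10, 8, 37, 5, 23, 19]

arr[0]=33 > 19: no swap
arr[1]=23 > 19: no swap
arr[2]=27 > 19: no swap
arr[3]=10 <= 19: swap with position 0, array becomes [10, 23, 27, 33, 8, 37, 5, 23, 19]
arr[4]=8 <= 19: swap with position 1, array becomes [10, 8, 27, 33, 23, 37, 5, 23, 19]
arr[5]=37 > 19: no swap
arr[6]=5 <= 19: swap with position 2, array becomes [10, 8, 5, 33, 23, 37, 27, 23, 19]
arr[7]=23 > 19: no swap

Place pivot at position 3: [10, 8, 5, 19, 23, 37, 27, 23, 33]
Pivot position: 3

After partitioning with pivot 19, the array becomes [10, 8, 5, 19, 23, 37, 27, 23, 33]. The pivot is placed at index 3. All elements to the left of the pivot are <= 19, and all elements to the right are > 19.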